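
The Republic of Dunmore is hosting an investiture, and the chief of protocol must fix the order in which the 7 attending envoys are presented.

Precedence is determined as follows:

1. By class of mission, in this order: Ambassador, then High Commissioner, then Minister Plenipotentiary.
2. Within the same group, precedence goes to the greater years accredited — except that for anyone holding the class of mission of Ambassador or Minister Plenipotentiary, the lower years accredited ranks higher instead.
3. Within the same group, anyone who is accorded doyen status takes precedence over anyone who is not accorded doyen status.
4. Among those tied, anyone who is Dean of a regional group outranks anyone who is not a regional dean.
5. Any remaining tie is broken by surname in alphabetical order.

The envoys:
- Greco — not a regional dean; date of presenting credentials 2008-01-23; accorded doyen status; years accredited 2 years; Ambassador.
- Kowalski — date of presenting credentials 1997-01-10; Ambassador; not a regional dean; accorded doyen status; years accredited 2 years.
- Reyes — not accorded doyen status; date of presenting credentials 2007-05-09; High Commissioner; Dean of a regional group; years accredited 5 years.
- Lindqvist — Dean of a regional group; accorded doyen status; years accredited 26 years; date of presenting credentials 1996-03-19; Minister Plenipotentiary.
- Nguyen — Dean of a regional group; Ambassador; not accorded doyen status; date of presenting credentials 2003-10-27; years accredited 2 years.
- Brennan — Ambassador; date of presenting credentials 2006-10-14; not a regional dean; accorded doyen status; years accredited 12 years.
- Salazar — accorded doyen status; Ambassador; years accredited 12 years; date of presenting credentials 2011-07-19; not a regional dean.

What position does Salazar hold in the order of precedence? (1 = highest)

5

By class of mission: Greco, Kowalski, Nguyen, Brennan and Salazar (Ambassador); then Reyes (High Commissioner); then Lindqvist (Minister Plenipotentiary).
Among Greco, Kowalski, Nguyen, Brennan and Salazar, by years accredited (lower first) (reversed rule for this group): Greco, Kowalski and Nguyen (2 years) before Brennan and Salazar (12 years).
Among Greco, Kowalski and Nguyen, accorded doyen status before not accorded doyen status: Greco and Kowalski (accorded doyen status) before Nguyen (not accorded doyen status).
Greco and Kowalski are each not a regional dean, so the next rule applies.
Among Greco and Kowalski, alphabetically by surname: Greco before Kowalski.
Brennan and Salazar are each accorded doyen status, so the next rule applies.
Brennan and Salazar are each not a regional dean, so the next rule applies.
Among Brennan and Salazar, alphabetically by surname: Brennan before Salazar.
Order: Greco, Kowalski, Nguyen, Brennan, Salazar, Reyes, Lindqvist. So position 5.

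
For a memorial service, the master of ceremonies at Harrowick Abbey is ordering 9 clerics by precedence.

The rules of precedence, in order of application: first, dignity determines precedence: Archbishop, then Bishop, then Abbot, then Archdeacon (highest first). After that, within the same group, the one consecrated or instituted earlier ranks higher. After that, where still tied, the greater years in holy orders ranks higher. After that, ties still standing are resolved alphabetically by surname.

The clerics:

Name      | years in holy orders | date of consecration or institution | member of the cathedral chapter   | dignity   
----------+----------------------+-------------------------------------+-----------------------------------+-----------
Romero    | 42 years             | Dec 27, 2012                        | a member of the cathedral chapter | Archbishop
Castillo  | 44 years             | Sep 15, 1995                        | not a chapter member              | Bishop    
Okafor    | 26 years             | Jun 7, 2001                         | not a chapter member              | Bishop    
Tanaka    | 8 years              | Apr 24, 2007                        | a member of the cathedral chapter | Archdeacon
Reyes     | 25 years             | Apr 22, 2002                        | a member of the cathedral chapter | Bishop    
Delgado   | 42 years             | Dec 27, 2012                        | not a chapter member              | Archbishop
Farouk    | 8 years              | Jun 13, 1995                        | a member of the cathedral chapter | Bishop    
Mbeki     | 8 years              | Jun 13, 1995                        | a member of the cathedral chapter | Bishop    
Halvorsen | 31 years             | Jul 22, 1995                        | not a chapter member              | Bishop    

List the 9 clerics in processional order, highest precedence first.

By dignity: Delgado and Romero (Archbishop); then Farouk, Mbeki, Halvorsen, Castillo, Okafor and Reyes (Bishop); then Tanaka (Archdeacon).
Delgado and Romero both have date of consecration or institution Dec 27, 2012, so the next rule applies.
Delgado and Romero both have years in holy orders 42 years, so the next rule applies.
Among Delgado and Romero, alphabetically by surname: Delgado before Romero.
Among Farouk, Mbeki, Halvorsen, Castillo, Okafor and Reyes, by date of consecration or institution (earlier first): Farouk and Mbeki (Jun 13, 1995) before Halvorsen (Jul 22, 1995) before Castillo (Sep 15, 1995) before Okafor (Jun 7, 2001) before Reyes (Apr 22, 2002).
Farouk and Mbeki both have years in holy orders 8 years, so the next rule applies.
Among Farouk and Mbeki, alphabetically by surname: Farouk before Mbeki.
Full order: Delgado, Romero, Farouk, Mbeki, Halvorsen, Castillo, Okafor, Reyes, Tanaka.

Delgado, Romero, Farouk, Mbeki, Halvorsen, Castillo, Okafor, Reyes, Tanaka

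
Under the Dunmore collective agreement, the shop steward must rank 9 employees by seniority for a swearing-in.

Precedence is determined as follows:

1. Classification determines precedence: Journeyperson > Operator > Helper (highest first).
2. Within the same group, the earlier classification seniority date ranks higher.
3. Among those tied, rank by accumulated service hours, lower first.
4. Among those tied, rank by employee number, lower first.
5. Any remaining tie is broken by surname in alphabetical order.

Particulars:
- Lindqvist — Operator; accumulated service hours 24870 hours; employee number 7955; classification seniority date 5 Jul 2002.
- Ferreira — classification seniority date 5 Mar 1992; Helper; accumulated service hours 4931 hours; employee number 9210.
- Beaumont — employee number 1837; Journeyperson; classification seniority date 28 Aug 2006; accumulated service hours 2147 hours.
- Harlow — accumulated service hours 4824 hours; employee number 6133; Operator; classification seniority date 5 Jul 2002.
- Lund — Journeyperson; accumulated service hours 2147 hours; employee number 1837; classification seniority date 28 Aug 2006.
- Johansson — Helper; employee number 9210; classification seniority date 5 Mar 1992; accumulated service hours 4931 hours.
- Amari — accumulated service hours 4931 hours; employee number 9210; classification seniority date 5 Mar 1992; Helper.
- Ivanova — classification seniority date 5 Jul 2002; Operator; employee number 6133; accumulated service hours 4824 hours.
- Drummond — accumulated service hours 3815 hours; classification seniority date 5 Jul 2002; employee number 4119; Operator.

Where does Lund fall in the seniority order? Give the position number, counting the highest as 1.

2

By classification: Beaumont and Lund (Journeyperson); then Drummond, Harlow, Ivanova and Lindqvist (Operator); then Amari, Ferreira and Johansson (Helper).
Beaumont and Lund both have classification seniority date 28 Aug 2006, so the next rule applies.
Beaumont and Lund both have accumulated service hours 2147 hours, so the next rule applies.
Beaumont and Lund both have employee number 1837, so the next rule applies.
Among Beaumont and Lund, alphabetically by surname: Beaumont before Lund.
Drummond, Harlow, Ivanova and Lindqvist all have classification seniority date 5 Jul 2002, so the next rule applies.
Among Drummond, Harlow, Ivanova and Lindqvist, by accumulated service hours (lower first): Drummond (3815 hours) before Harlow and Ivanova (4824 hours) before Lindqvist (24870 hours).
Harlow and Ivanova both have employee number 6133, so the next rule applies.
Among Harlow and Ivanova, alphabetically by surname: Harlow before Ivanova.
Amari, Ferreira and Johansson all have classification seniority date 5 Mar 1992, so the next rule applies.
Amari, Ferreira and Johansson all have accumulated service hours 4931 hours, so the next rule applies.
Amari, Ferreira and Johansson all have employee number 9210, so the next rule applies.
Among Amari, Ferreira and Johansson, alphabetically by surname: Amari before Ferreira before Johansson.
Order: Beaumont, Lund, Drummond, Harlow, Ivanova, Lindqvist, Amari, Ferreira, Johansson. So position 2.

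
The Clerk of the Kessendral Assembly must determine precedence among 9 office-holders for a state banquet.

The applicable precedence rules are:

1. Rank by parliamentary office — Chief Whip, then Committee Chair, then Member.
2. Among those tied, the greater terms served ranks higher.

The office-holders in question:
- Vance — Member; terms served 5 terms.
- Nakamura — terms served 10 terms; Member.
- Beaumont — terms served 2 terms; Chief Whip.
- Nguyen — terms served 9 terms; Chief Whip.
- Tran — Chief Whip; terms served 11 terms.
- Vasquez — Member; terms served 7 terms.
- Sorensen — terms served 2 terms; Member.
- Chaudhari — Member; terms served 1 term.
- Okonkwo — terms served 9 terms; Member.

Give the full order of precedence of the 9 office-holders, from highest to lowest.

Tran, Nguyen, Beaumont, Nakamura, Okonkwo, Vasquez, Vance, Sorensen, Chaudhari

By parliamentary office: Tran, Nguyen and Beaumont (Chief Whip); then Nakamura, Okonkwo, Vasquez, Vance, Sorensen and Chaudhari (Member).
Among Tran, Nguyen and Beaumont, by terms served (higher first): Tran (11 terms) before Nguyen (9 terms) before Beaumont (2 terms).
Among Nakamura, Okonkwo, Vasquez, Vance, Sorensen and Chaudhari, by terms served (higher first): Nakamura (10 terms) before Okonkwo (9 terms) before Vasquez (7 terms) before Vance (5 terms) before Sorensen (2 terms) before Chaudhari (1 term).
Full order: Tran, Nguyen, Beaumont, Nakamura, Okonkwo, Vasquez, Vance, Sorensen, Chaudhari.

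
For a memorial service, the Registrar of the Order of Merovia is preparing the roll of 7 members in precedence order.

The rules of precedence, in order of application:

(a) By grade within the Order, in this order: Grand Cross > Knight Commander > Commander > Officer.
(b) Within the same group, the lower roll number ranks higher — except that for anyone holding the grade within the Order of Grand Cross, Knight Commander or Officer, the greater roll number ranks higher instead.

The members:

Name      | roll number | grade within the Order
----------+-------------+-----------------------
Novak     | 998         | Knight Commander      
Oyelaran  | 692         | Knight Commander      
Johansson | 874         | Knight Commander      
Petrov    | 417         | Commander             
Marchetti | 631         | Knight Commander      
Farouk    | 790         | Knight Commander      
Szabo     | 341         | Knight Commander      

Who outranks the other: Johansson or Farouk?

Johansson

By grade within the Order: Novak, Johansson, Farouk, Oyelaran, Marchetti and Szabo (Knight Commander); then Petrov (Commander).
Among Novak, Johansson, Farouk, Oyelaran, Marchetti and Szabo, by roll number (higher first) (reversed rule for this group): Novak (998) before Johansson (874) before Farouk (790) before Oyelaran (692) before Marchetti (631) before Szabo (341).
So Johansson takes precedence.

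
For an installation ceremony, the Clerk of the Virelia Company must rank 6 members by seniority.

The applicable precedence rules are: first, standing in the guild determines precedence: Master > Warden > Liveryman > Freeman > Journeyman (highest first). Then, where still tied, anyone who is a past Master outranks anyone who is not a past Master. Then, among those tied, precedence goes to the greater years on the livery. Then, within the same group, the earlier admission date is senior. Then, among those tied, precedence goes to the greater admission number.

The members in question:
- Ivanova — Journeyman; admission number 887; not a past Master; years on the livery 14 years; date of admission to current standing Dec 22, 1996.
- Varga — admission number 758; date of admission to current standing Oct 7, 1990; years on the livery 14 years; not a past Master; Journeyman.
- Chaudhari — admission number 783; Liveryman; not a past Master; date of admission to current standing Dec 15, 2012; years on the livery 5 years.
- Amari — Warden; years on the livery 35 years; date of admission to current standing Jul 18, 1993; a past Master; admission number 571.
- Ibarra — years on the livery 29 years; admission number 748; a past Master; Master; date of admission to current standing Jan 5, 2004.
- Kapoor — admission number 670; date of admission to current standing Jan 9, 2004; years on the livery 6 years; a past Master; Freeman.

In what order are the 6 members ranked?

By standing in the guild: Ibarra (Master); then Amari (Warden); then Chaudhari (Liveryman); then Kapoor (Freeman); then Varga and Ivanova (Journeyman).
Varga and Ivanova are each not a past Master, so the next rule applies.
Varga and Ivanova both have years on the livery 14 years, so the next rule applies.
Among Varga and Ivanova, by date of admission to current standing (earlier first): Varga (Oct 7, 1990) before Ivanova (Dec 22, 1996).
Full order: Ibarra, Amari, Chaudhari, Kapoor, Varga, Ivanova.

Ibarra, Amari, Chaudhari, Kapoor, Varga, Ivanova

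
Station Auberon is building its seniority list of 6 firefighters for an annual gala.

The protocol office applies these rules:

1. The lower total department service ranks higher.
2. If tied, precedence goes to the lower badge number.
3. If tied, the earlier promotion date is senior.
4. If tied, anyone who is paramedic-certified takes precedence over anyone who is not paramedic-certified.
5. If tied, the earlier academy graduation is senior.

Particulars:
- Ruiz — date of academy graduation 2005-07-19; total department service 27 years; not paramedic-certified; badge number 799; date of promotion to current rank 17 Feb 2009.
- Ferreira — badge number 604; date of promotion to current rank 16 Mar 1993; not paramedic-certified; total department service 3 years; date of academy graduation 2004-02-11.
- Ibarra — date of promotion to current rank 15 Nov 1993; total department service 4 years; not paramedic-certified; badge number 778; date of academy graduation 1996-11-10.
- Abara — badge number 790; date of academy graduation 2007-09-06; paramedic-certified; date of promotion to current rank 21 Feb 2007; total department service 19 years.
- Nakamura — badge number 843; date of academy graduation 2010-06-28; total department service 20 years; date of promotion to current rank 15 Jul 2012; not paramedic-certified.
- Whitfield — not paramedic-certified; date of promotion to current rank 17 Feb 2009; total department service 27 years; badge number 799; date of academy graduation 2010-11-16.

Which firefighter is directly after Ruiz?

Whitfield

By total department service (lower first): Ferreira (3 years); then Ibarra (4 years); then Abara (19 years); then Nakamura (20 years); then Ruiz and Whitfield (both 27 years).
Ruiz and Whitfield both have badge number 799, so the next rule applies.
Ruiz and Whitfield both have date of promotion to current rank 17 Feb 2009, so the next rule applies.
Ruiz and Whitfield are each not paramedic-certified, so the next rule applies.
Among Ruiz and Whitfield, by date of academy graduation (earlier first): Ruiz (2005-07-19) before Whitfield (2010-11-16).
Order: Ferreira, Ibarra, Abara, Nakamura, Ruiz, Whitfield.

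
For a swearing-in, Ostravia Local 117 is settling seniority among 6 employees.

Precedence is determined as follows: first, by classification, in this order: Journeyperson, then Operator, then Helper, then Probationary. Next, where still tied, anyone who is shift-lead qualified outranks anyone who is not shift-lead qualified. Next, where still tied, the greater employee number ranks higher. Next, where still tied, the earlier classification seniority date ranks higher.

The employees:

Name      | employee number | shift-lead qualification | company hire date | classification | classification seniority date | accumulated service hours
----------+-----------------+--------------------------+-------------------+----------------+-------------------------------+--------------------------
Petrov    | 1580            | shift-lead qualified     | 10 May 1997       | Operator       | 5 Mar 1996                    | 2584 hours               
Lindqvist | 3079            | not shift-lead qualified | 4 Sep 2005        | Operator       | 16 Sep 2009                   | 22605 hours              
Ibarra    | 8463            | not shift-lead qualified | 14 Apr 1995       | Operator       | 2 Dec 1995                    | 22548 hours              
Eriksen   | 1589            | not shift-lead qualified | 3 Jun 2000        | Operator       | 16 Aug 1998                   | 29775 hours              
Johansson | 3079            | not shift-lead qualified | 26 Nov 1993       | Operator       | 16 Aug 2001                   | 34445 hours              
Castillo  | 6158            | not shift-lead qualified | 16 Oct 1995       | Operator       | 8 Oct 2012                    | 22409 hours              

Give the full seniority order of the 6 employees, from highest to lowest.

Petrov, Ibarra, Castillo, Johansson, Lindqvist, Eriksen

By classification: Petrov, Ibarra, Castillo, Johansson, Lindqvist and Eriksen (Operator).
Among Petrov, Ibarra, Castillo, Johansson, Lindqvist and Eriksen, shift-lead qualified before not shift-lead qualified: Petrov (shift-lead qualified) before Ibarra, Castillo, Johansson, Lindqvist and Eriksen (not shift-lead qualified).
Among Ibarra, Castillo, Johansson, Lindqvist and Eriksen, by employee number (higher first): Ibarra (8463) before Castillo (6158) before Johansson and Lindqvist (3079) before Eriksen (1589).
Among Johansson and Lindqvist, by classification seniority date (earlier first): Johansson (16 Aug 2001) before Lindqvist (16 Sep 2009).
Full order: Petrov, Ibarra, Castillo, Johansson, Lindqvist, Eriksen.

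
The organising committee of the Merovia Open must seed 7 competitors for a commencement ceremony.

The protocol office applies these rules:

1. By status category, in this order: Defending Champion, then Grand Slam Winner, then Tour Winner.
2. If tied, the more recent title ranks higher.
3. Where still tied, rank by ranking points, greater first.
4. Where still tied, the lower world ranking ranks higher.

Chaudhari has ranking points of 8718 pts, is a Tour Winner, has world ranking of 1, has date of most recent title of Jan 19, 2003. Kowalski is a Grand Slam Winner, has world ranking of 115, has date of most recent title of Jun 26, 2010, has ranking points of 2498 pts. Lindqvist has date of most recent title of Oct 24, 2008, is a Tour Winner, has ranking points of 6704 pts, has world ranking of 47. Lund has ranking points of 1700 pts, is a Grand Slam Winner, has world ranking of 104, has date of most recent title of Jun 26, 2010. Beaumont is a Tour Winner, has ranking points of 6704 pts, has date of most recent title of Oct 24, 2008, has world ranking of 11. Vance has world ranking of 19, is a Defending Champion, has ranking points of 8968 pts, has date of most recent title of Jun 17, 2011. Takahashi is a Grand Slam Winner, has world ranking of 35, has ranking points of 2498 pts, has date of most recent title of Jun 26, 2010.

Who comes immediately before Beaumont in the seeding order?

Lund

By status category: Vance (Defending Champion); then Takahashi, Kowalski and Lund (Grand Slam Winner); then Beaumont, Lindqvist and Chaudhari (Tour Winner).
Takahashi, Kowalski and Lund all have date of most recent title Jun 26, 2010, so the next rule applies.
Among Takahashi, Kowalski and Lund, by ranking points (higher first): Takahashi and Kowalski (2498 pts) before Lund (1700 pts).
Among Takahashi and Kowalski, by world ranking (lower first): Takahashi (35) before Kowalski (115).
Among Beaumont, Lindqvist and Chaudhari, by date of most recent title (later first): Beaumont and Lindqvist (Oct 24, 2008) before Chaudhari (Jan 19, 2003).
Beaumont and Lindqvist both have ranking points 6704 pts, so the next rule applies.
Among Beaumont and Lindqvist, by world ranking (lower first): Beaumont (11) before Lindqvist (47).
Order: Vance, Takahashi, Kowalski, Lund, Beaumont, Lindqvist, Chaudhari.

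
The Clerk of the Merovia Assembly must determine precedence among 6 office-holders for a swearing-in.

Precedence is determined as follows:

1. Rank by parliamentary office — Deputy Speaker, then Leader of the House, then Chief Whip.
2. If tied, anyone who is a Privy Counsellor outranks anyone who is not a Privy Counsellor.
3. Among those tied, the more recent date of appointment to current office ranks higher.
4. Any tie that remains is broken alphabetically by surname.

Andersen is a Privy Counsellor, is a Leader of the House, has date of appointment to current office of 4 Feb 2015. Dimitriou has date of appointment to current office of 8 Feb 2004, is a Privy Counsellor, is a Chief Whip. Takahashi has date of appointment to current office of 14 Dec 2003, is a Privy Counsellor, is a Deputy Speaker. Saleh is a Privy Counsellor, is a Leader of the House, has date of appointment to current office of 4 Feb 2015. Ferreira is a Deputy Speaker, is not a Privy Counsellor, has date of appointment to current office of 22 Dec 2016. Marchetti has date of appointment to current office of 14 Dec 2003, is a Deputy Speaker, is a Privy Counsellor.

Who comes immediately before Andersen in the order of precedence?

By parliamentary office: Marchetti, Takahashi and Ferreira (Deputy Speaker); then Andersen and Saleh (Leader of the House); then Dimitriou (Chief Whip).
Among Marchetti, Takahashi and Ferreira, a Privy Counsellor before not a Privy Counsellor: Marchetti and Takahashi (a Privy Counsellor) before Ferreira (not a Privy Counsellor).
Marchetti and Takahashi both have date of appointment to current office 14 Dec 2003, so the next rule applies.
Among Marchetti and Takahashi, alphabetically by surname: Marchetti before Takahashi.
Andersen and Saleh are each a Privy Counsellor, so the next rule applies.
Andersen and Saleh both have date of appointment to current office 4 Feb 2015, so the next rule applies.
Among Andersen and Saleh, alphabetically by surname: Andersen before Saleh.
Order: Marchetti, Takahashi, Ferreira, Andersen, Saleh, Dimitriou.

Ferreira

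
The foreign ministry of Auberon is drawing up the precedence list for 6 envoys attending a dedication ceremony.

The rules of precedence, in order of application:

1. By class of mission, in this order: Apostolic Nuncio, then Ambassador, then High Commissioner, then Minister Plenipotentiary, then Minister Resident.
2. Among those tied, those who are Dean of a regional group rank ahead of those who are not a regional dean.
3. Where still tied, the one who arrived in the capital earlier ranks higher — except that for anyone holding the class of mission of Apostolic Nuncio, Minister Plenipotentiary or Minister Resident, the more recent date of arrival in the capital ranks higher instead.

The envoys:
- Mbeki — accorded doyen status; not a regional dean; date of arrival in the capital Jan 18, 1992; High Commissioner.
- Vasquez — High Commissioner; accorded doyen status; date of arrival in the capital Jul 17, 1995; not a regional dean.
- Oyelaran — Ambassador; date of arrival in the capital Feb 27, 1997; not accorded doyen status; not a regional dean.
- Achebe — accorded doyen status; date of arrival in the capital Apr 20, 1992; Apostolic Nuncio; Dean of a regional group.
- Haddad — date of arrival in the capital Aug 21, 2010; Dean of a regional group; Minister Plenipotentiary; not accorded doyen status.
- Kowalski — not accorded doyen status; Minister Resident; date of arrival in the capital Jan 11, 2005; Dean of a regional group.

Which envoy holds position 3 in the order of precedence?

Mbeki

By class of mission: Achebe (Apostolic Nuncio); then Oyelaran (Ambassador); then Mbeki and Vasquez (High Commissioner); then Haddad (Minister Plenipotentiary); then Kowalski (Minister Resident).
Mbeki and Vasquez are each not a regional dean, so the next rule applies.
Among Mbeki and Vasquez, by date of arrival in the capital (earlier first): Mbeki (Jan 18, 1992) before Vasquez (Jul 17, 1995).
Order: Achebe, Oyelaran, Mbeki, Vasquez, Haddad, Kowalski.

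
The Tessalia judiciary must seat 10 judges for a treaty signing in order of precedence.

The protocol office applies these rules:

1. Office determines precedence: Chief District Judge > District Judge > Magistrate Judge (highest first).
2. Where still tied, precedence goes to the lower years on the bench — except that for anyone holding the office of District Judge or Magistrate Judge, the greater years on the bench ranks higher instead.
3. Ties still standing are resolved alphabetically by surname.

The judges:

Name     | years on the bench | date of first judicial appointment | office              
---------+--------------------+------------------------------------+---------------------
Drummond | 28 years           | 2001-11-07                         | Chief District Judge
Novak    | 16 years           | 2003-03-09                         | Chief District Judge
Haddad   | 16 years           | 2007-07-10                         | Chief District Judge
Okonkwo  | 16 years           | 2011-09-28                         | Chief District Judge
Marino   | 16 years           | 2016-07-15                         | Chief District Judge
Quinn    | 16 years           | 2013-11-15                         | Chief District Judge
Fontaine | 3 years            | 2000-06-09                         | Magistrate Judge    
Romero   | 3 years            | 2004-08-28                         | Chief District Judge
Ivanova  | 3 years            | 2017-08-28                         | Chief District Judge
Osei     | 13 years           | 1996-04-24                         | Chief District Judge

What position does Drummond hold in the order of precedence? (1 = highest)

9

By office: Ivanova, Romero, Osei, Haddad, Marino, Novak, Okonkwo, Quinn and Drummond (Chief District Judge); then Fontaine (Magistrate Judge).
Among Ivanova, Romero, Osei, Haddad, Marino, Novak, Okonkwo, Quinn and Drummond, by years on the bench (lower first): Ivanova and Romero (3 years) before Osei (13 years) before Haddad, Marino, Novak, Okonkwo and Quinn (16 years) before Drummond (28 years).
Among Ivanova and Romero, alphabetically by surname: Ivanova before Romero.
Among Haddad, Marino, Novak, Okonkwo and Quinn, alphabetically by surname: Haddad before Marino before Novak before Okonkwo before Quinn.
Order: Ivanova, Romero, Osei, Haddad, Marino, Novak, Okonkwo, Quinn, Drummond, Fontaine. So position 9.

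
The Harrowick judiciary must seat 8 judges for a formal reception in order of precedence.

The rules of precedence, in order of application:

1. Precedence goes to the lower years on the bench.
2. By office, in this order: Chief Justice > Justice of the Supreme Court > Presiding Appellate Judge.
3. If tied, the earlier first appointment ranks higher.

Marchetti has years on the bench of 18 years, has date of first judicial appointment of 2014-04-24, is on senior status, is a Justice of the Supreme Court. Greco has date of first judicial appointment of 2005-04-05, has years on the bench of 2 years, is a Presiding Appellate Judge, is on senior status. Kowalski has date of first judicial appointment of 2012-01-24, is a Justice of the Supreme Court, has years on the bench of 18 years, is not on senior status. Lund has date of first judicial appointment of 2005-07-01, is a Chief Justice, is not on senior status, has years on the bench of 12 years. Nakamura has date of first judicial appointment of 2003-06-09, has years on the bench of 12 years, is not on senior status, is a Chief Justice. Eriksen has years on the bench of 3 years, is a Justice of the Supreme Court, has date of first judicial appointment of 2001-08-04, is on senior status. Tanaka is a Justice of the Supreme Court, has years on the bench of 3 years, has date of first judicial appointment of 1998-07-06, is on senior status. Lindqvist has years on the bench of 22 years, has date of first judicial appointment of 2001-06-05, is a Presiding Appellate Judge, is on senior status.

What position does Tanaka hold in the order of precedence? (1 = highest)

2

By years on the bench (lower first): Greco (2 years); then Tanaka and Eriksen (both 3 years); then Nakamura and Lund (both 12 years); then Kowalski and Marchetti (both 18 years); then Lindqvist (22 years).
Tanaka and Eriksen are each Justice of the Supreme Court, so the next rule applies.
Among Tanaka and Eriksen, by date of first judicial appointment (earlier first): Tanaka (1998-07-06) before Eriksen (2001-08-04).
Nakamura and Lund are each Chief Justice, so the next rule applies.
Among Nakamura and Lund, by date of first judicial appointment (earlier first): Nakamura (2003-06-09) before Lund (2005-07-01).
Kowalski and Marchetti are each Justice of the Supreme Court, so the next rule applies.
Among Kowalski and Marchetti, by date of first judicial appointment (earlier first): Kowalski (2012-01-24) before Marchetti (2014-04-24).
Order: Greco, Tanaka, Eriksen, Nakamura, Lund, Kowalski, Marchetti, Lindqvist. So position 2.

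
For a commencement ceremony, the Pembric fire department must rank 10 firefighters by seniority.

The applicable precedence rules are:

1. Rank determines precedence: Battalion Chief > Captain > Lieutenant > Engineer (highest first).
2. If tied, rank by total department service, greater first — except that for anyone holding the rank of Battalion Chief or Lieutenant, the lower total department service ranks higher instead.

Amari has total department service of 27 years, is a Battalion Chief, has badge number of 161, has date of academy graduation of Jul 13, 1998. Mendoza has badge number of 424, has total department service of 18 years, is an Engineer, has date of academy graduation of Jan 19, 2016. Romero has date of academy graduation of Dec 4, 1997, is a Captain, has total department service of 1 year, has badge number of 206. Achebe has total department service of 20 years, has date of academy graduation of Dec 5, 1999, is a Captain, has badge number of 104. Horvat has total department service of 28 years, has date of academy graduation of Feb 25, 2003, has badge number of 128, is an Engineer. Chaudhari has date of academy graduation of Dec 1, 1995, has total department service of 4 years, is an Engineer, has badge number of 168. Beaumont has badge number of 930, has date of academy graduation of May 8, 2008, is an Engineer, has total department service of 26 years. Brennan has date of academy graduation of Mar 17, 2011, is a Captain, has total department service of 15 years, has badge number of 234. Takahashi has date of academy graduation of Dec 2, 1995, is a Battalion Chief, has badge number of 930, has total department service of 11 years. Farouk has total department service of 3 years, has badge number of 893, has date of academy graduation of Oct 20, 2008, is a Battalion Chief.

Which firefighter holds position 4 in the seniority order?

Achebe

By rank: Farouk, Takahashi and Amari (Battalion Chief); then Achebe, Brennan and Romero (Captain); then Horvat, Beaumont, Mendoza and Chaudhari (Engineer).
Among Farouk, Takahashi and Amari, by total department service (lower first) (reversed rule for this group): Farouk (3 years) before Takahashi (11 years) before Amari (27 years).
Among Achebe, Brennan and Romero, by total department service (higher first): Achebe (20 years) before Brennan (15 years) before Romero (1 year).
Among Horvat, Beaumont, Mendoza and Chaudhari, by total department service (higher first): Horvat (28 years) before Beaumont (26 years) before Mendoza (18 years) before Chaudhari (4 years).
Order: Farouk, Takahashi, Amari, Achebe, Brennan, Romero, Horvat, Beaumont, Mendoza, Chaudhari.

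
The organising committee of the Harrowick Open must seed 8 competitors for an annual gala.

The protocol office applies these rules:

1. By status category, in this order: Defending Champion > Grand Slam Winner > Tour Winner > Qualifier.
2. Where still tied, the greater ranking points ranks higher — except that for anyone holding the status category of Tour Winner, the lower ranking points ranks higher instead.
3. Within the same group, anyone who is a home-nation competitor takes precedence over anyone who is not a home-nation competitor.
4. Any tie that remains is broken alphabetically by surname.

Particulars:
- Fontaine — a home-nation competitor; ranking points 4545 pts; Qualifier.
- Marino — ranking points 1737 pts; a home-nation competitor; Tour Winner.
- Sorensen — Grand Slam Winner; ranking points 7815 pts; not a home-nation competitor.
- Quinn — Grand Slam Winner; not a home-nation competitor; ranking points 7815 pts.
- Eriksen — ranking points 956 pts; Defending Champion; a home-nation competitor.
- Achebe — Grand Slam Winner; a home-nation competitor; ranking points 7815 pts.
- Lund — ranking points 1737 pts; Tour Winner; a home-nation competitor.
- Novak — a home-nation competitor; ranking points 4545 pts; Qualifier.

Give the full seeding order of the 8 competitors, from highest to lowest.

By status category: Eriksen (Defending Champion); then Achebe, Quinn and Sorensen (Grand Slam Winner); then Lund and Marino (Tour Winner); then Fontaine and Novak (Qualifier).
Achebe, Quinn and Sorensen all have ranking points 7815 pts, so the next rule applies.
Among Achebe, Quinn and Sorensen, a home-nation competitor before not a home-nation competitor: Achebe (a home-nation competitor) before Quinn and Sorensen (not a home-nation competitor).
Among Quinn and Sorensen, alphabetically by surname: Quinn before Sorensen.
Lund and Marino both have ranking points 1737 pts, so the next rule applies.
Lund and Marino are each a home-nation competitor, so the next rule applies.
Among Lund and Marino, alphabetically by surname: Lund before Marino.
Fontaine and Novak both have ranking points 4545 pts, so the next rule applies.
Fontaine and Novak are each a home-nation competitor, so the next rule applies.
Among Fontaine and Novak, alphabetically by surname: Fontaine before Novak.
Full order: Eriksen, Achebe, Quinn, Sorensen, Lund, Marino, Fontaine, Novak.

Eriksen, Achebe, Quinn, Sorensen, Lund, Marino, Fontaine, Novak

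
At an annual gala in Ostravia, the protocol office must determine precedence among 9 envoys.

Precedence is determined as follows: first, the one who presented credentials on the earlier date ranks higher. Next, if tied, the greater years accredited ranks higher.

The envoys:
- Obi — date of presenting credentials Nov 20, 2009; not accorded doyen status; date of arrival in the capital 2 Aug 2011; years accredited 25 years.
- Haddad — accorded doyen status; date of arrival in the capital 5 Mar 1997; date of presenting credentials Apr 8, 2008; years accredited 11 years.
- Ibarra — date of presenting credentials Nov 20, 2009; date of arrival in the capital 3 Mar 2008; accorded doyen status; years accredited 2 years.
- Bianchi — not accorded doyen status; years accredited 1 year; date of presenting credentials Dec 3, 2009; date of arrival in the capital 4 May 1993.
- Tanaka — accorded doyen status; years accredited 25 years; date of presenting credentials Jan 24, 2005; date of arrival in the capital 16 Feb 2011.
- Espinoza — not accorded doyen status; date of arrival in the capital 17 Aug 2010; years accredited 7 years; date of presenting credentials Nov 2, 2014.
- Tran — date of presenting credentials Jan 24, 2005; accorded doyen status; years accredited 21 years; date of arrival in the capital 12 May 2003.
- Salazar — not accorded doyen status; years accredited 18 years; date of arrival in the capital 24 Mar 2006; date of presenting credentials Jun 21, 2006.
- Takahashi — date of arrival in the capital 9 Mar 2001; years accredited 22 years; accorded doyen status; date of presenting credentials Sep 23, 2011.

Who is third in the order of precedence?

By date of presenting credentials (earlier first): Tanaka and Tran (both Jan 24, 2005); then Salazar (Jun 21, 2006); then Haddad (Apr 8, 2008); then Obi and Ibarra (both Nov 20, 2009); then Bianchi (Dec 3, 2009); then Takahashi (Sep 23, 2011); then Espinoza (Nov 2, 2014).
Among Tanaka and Tran, by years accredited (higher first): Tanaka (25 years) before Tran (21 years).
Among Obi and Ibarra, by years accredited (higher first): Obi (25 years) before Ibarra (2 years).
Order: Tanaka, Tran, Salazar, Haddad, Obi, Ibarra, Bianchi, Takahashi, Espinoza.

Salazar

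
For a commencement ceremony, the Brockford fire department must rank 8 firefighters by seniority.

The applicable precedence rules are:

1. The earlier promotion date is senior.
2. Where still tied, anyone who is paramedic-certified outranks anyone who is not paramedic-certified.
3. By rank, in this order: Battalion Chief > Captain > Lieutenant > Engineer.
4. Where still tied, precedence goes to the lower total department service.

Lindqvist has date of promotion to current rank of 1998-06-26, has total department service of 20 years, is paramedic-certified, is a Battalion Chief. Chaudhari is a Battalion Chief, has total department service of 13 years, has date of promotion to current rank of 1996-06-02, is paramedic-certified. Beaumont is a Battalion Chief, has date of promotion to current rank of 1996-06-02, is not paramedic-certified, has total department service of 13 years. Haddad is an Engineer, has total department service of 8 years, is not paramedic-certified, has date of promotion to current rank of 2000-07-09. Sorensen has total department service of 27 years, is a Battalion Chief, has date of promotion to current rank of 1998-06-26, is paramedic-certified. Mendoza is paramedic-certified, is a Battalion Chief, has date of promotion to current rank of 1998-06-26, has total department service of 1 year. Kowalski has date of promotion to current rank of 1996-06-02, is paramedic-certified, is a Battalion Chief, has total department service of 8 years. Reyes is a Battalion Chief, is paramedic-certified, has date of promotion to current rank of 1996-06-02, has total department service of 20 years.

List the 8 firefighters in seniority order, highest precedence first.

Kowalski, Chaudhari, Reyes, Beaumont, Mendoza, Lindqvist, Sorensen, Haddad

By date of promotion to current rank (earlier first): Kowalski, Chaudhari, Reyes and Beaumont (each 1996-06-02); then Mendoza, Lindqvist and Sorensen (each 1998-06-26); then Haddad (2000-07-09).
Among Kowalski, Chaudhari, Reyes and Beaumont, paramedic-certified before not paramedic-certified: Kowalski, Chaudhari and Reyes (paramedic-certified) before Beaumont (not paramedic-certified).
Kowalski, Chaudhari and Reyes are each Battalion Chief, so the next rule applies.
Among Kowalski, Chaudhari and Reyes, by total department service (lower first): Kowalski (8 years) before Chaudhari (13 years) before Reyes (20 years).
Mendoza, Lindqvist and Sorensen are each paramedic-certified, so the next rule applies.
Mendoza, Lindqvist and Sorensen are each Battalion Chief, so the next rule applies.
Among Mendoza, Lindqvist and Sorensen, by total department service (lower first): Mendoza (1 year) before Lindqvist (20 years) before Sorensen (27 years).
Full order: Kowalski, Chaudhari, Reyes, Beaumont, Mendoza, Lindqvist, Sorensen, Haddad.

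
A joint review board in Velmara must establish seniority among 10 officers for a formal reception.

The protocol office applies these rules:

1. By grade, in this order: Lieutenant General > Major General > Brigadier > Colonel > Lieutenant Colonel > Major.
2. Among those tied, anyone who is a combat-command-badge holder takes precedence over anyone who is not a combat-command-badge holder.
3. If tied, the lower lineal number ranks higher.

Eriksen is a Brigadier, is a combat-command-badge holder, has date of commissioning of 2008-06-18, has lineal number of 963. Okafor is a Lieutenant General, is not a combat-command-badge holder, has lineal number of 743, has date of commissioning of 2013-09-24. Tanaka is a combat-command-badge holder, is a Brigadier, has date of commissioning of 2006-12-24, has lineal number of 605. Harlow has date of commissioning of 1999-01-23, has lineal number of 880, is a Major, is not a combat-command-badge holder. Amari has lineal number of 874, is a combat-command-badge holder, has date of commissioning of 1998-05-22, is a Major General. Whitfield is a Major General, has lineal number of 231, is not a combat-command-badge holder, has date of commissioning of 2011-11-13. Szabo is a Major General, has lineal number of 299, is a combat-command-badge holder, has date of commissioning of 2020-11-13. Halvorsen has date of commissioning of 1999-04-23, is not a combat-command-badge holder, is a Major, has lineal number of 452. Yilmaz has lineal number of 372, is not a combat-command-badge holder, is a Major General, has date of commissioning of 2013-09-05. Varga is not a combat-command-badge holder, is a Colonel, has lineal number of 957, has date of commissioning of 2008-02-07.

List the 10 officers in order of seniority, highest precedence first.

Okafor, Szabo, Amari, Whitfield, Yilmaz, Tanaka, Eriksen, Varga, Halvorsen, Harlow

By grade: Okafor (Lieutenant General); then Szabo, Amari, Whitfield and Yilmaz (Major General); then Tanaka and Eriksen (Brigadier); then Varga (Colonel); then Halvorsen and Harlow (Major).
Among Szabo, Amari, Whitfield and Yilmaz, a combat-command-badge holder before not a combat-command-badge holder: Szabo and Amari (a combat-command-badge holder) before Whitfield and Yilmaz (not a combat-command-badge holder).
Among Szabo and Amari, by lineal number (lower first): Szabo (299) before Amari (874).
Among Whitfield and Yilmaz, by lineal number (lower first): Whitfield (231) before Yilmaz (372).
Tanaka and Eriksen are each a combat-command-badge holder, so the next rule applies.
Among Tanaka and Eriksen, by lineal number (lower first): Tanaka (605) before Eriksen (963).
Halvorsen and Harlow are each not a combat-command-badge holder, so the next rule applies.
Among Halvorsen and Harlow, by lineal number (lower first): Halvorsen (452) before Harlow (880).
Full order: Okafor, Szabo, Amari, Whitfield, Yilmaz, Tanaka, Eriksen, Varga, Halvorsen, Harlow.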